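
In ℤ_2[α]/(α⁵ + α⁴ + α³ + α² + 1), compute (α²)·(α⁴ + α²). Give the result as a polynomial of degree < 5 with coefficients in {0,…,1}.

Multiply in ℤ_2[α]: (α²)·(α⁴ + α²) = α⁶ + α⁴.
Reduce using α⁵ ≡ α⁴ + α³ + α² + 1 (mod α⁵ + α⁴ + α³ + α² + 1).
Reduced: α⁴ + α² + α + 1.

α^4 + α^2 + α + 1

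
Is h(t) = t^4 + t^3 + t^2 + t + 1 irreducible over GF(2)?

Yes

Check for roots in GF(2): h(0) = 1; h(1) = 1.
No roots, so no linear factors.
Monic irreducibles of degree 2 over GF(2): t^2 + t + 1.
None of them divide h (all give nonzero remainder).
No irreducible factor of degree ≤ 2 exists, so h is irreducible over GF(2).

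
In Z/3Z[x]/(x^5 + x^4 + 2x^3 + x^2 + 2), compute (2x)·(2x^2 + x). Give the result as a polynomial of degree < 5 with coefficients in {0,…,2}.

Multiply in Z/3Z[x]: (2x)·(2x^2 + x) = x^3 + 2x^2.
Reduced: x^3 + 2x^2.

x^3 + 2x^2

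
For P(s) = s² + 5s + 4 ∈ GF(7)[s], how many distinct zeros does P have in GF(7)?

Evaluate at each of the 7 elements of GF(7):
P(0) = 4; P(1) = 3; P(2) = 4; P(3) = 0 → root; P(4) = 5; P(5) = 5; P(6) = 0 → root.
Roots: {3, 6}.

2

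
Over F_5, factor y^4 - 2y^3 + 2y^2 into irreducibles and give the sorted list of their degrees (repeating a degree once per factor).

Write g(y) = y^4 - 2y^3 + 2y^2.
Roots in F_5: g(0) = 0 → root; g(1) = 1; g(2) = 3; g(3) = 0 → root; g(4) = 0 → root.
Linear factors from roots: (y), (y + 2), (y + 1).
Complete factorization: g(y) = (y + 1)·(y + 2)·(y)^2.
Factor degrees with multiplicity: 1 + 1 + 1 + 1 = 4.

1, 1, 1, 1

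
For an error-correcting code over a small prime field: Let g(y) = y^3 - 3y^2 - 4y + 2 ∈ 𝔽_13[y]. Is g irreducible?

Check each element of 𝔽_13 for a root: g(0)=2, g(1)=9, g(2)=3, g(3)=3, g(4)=2, g(5)=6, g(6)=8, g(7)=1, g(8)=4, g(9)=10, g(10)=12, g(11)=3, g(12)=2.
No roots. A degree-3 polynomial over a field with no linear factor is irreducible.

Yes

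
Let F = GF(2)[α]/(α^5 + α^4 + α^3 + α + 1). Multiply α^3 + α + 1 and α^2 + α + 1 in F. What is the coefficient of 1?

0

Multiply in GF(2)[α]: (α^3 + α + 1)·(α^2 + α + 1) = α^5 + α^4 + 1.
Reduce using α^5 ≡ α^4 + α^3 + α + 1 (mod α^5 + α^4 + α^3 + α + 1).
Reduced: α^3 + α.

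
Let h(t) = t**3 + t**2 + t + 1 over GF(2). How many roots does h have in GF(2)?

Evaluate at each of the 2 elements of GF(2):
h(0) = 1; h(1) = 0 → root.
Roots: {1}.

1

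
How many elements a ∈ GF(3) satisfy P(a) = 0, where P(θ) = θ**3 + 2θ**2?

Evaluate at each of the 3 elements of GF(3):
P(0) = 0 → root; P(1) = 0 → root; P(2) = 1.
Roots: {0, 1}.

2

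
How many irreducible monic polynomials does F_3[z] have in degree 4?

The number of monic irreducibles of degree 4 over GF(3) is (1/4)·Σ_{d∣4} μ(4/d) 3^d.
Divisors of 4: 1, 2, 4; μ(4/d) for each: 0, -1, 1.
Σ = − 3^2 + 3^4 = 72.
N = 72/4 = 18.

18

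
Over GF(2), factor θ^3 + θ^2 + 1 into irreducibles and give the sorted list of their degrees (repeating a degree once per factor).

Write h(θ) = θ^3 + θ^2 + 1.
Roots in GF(2): h(0) = 1; h(1) = 1.
Complete factorization: h(θ) = (θ^3 + θ^2 + 1).
Factor degrees with multiplicity: 3 = 3.

3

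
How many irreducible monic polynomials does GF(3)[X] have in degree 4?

Gauss's count: N_{3}(4) = (1/4) Σ_{d|4} μ(4/d)·3^d.
Divisors of 4: 1, 2, 4; μ(4/d) for each: 0, -1, 1.
Σ = − 3^2 + 3^4 = 72.
N = 72/4 = 18.

18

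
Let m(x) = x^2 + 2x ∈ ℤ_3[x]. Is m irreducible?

Check for roots in ℤ_3: m(0) = 0 → root; m(1) = 0 → root; m(2) = 2.
m(0) = 0, so (x) divides m(x); m is reducible.

No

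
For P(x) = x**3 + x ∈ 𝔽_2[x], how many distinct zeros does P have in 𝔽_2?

Evaluate at each of the 2 elements of 𝔽_2:
P(0) = 0 → root; P(1) = 0 → root.
Roots: {0, 1}.

2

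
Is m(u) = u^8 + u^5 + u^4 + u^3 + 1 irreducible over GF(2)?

Check for roots in GF(2): m(0) = 1; m(1) = 1.
No roots, so no linear factors.
Monic irreducibles of degree 2 over GF(2): u^2 + u + 1.
None of them divide m (all give nonzero remainder).
Monic irreducibles of degree 3 over GF(2): u^3 + u + 1, u^3 + u^2 + 1.
None of them divide m (all give nonzero remainder).
Monic irreducibles of degree 4 over GF(2): u^4 + u + 1, u^4 + u^3 + 1, u^4 + u^3 + u^2 + u + 1.
None of them divide m (all give nonzero remainder).
No irreducible factor of degree ≤ 4 exists, so m is irreducible over GF(2).

Yes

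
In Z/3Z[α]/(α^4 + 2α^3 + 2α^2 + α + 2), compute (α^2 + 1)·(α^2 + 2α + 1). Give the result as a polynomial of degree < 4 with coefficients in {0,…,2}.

Multiply in Z/3Z[α]: (α^2 + 1)·(α^2 + 2α + 1) = α^4 + 2α^3 + 2α^2 + 2α + 1.
Reduce using α^4 ≡ α^3 + α^2 + 2α + 1 (mod α^4 + 2α^3 + 2α^2 + α + 2).
Reduced: α + 2.

α + 2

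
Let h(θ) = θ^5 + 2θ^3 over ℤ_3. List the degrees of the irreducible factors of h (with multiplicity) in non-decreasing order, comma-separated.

1, 1, 1, 1, 1

Roots in ℤ_3: h(0) = 0 → root; h(1) = 0 → root; h(2) = 0 → root.
Linear factors from roots: (θ), (θ + 2), (θ + 1).
Complete factorization: h(θ) = (θ + 1)·(θ + 2)·(θ)^3.
Factor degrees with multiplicity: 1 + 1 + 1 + 1 + 1 = 5.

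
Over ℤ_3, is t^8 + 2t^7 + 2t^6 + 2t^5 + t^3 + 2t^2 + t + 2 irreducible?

Write g(t) = t^8 + 2t^7 + 2t^6 + 2t^5 + t^3 + 2t^2 + t + 2.
Check for roots in ℤ_3: g(0) = 2; g(1) = 1; g(2) = 1.
No roots, so no linear factors.
Monic irreducibles of degree 2 over GF(3): t^2 + 1, t^2 + t + 2, t^2 + 2t + 2.
None of them divide g (all give nonzero remainder).
Degree-3 irreducible divisors: test the 8 monic irreducibles of degree 3 over GF(3).
None of them divide g (all give nonzero remainder).
Degree-4 irreducible divisors: test the 18 monic irreducibles of degree 4 over GF(3).
None of them divide g (all give nonzero remainder).
No irreducible factor of degree ≤ 4 exists, so g is irreducible over GF(3).

Yes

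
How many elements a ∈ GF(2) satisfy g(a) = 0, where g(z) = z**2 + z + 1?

0

Evaluate at each of the 2 elements of GF(2):
g(0) = 1; g(1) = 1.
No element is a root.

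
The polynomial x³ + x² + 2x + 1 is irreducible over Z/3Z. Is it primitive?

Yes

Write f(x) = x³ + x² + 2x + 1.
|GF(3^3)^×| = 3^3 − 1 = 26. Prime factorization: 26 = 2·13.
f is primitive ⇔ x has order 26 in GF(3)[x]/(f), i.e. x^(26/q) ≠ 1 for each prime q | 26.
x^(13) mod f = 2.
x^(2) mod f = x².
None equal 1, so x has full order 26; f is primitive.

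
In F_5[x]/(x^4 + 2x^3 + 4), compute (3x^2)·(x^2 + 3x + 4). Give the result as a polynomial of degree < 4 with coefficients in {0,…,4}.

Multiply in F_5[x]: (3x^2)·(x^2 + 3x + 4) = 3x^4 + 4x^3 + 2x^2.
Reduce using x^4 ≡ 3x^3 + 1 (mod x^4 + 2x^3 + 4).
Reduced: 3x^3 + 2x^2 + 3.

3x^3 + 2x^2 + 3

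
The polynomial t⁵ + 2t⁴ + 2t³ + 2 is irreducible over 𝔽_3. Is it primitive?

Write f(t) = t⁵ + 2t⁴ + 2t³ + 2.
|GF(3^5)^×| = 3^5 − 1 = 242. Prime factorization: 242 = 2·11^2.
f is primitive ⇔ t has order 242 in GF(3)[t]/(f), i.e. t^(242/q) ≠ 1 for each prime q | 242.
t^(121) mod f = 1
t^(22) mod f = t⁴ + t² + t + 2.
Since t^(121) = 1, the order of t divides 121 < 242; not primitive.

No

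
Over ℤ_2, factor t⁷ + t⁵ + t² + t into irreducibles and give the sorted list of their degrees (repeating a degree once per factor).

1, 1, 2, 3

Write g(t) = t⁷ + t⁵ + t² + t.
Roots in ℤ_2: g(0) = 0 → root; g(1) = 0 → root.
Linear factors from roots: (t), (t + 1).
Complete factorization: g(t) = (t)·(t + 1)·(t² + t + 1)·(t³ + t + 1).
Factor degrees with multiplicity: 1 + 1 + 2 + 3 = 7.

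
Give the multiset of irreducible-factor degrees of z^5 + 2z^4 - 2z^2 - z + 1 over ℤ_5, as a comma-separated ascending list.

1, 1, 1, 2

Write g(z) = z^5 + 2z^4 - 2z^2 - z + 1.
Roots in ℤ_5: g(0) = 1; g(1) = 1; g(2) = 0 → root; g(3) = 0 → root; g(4) = 1.
Linear factors from roots: (z - 2), (z + 2).
Complete factorization: g(z) = (z + 2)·(z - 2)^2·(z^2 - z + 2).
Factor degrees with multiplicity: 1 + 1 + 1 + 2 = 5.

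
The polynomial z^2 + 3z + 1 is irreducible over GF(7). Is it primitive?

No

Write f(z) = z^2 + 3z + 1.
|GF(7^2)^×| = 7^2 − 1 = 48. Prime factorization: 48 = 2^4·3.
f is primitive ⇔ z has order 48 in GF(7)[z]/(f), i.e. z^(48/q) ≠ 1 for each prime q | 48.
z^(24) mod f = 1
z^(16) mod f = 1
Since z^(24) = 1, the order of z divides 24 < 48; not primitive.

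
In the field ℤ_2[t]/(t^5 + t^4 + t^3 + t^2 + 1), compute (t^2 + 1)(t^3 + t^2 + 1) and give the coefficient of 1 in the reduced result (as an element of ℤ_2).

Multiply in ℤ_2[t]: (t^2 + 1)·(t^3 + t^2 + 1) = t^5 + t^4 + t^3 + 1.
Reduce using t^5 ≡ t^4 + t^3 + t^2 + 1 (mod t^5 + t^4 + t^3 + t^2 + 1).
Reduced: t^2.

0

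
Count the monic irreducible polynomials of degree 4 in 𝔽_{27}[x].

By the necklace-counting formula, N_27(4) = (1/4) Σ_{d|4} μ(4/d)·27^d.
Divisors of 4: 1, 2, 4; μ(4/d) for each: 0, -1, 1.
Σ = − 27^2 + 27^4 = 530712.
N = 530712/4 = 132678.

132678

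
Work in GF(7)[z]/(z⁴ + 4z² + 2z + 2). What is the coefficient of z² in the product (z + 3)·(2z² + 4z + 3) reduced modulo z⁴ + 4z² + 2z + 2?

Multiply in GF(7)[z]: (z + 3)·(2z² + 4z + 3) = 2z³ + 3z² + z + 2.
Reduced: 2z³ + 3z² + z + 2.

3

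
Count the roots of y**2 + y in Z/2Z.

2

Write f(y) = y**2 + y.
Evaluate at each of the 2 elements of Z/2Z:
f(0) = 0 → root; f(1) = 0 → root.
Roots: {0, 1}.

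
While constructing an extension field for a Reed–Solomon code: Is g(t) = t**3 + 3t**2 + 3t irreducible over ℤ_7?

Check for roots in ℤ_7: g(0) = 0 → root; g(1) = 0 → root; g(2) = 5; g(3) = 0 → root; g(4) = 5; g(5) = 5; g(6) = 6.
g(0) = 0, so (t) divides g(t); g is reducible.

No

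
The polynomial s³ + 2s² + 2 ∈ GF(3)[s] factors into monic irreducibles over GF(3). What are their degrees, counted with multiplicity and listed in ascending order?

1, 2

Write h(s) = s³ + 2s² + 2.
Roots in GF(3): h(0) = 2; h(1) = 2; h(2) = 0 → root.
Linear factors from roots: (s + 1).
Complete factorization: h(s) = (s + 1)·(s² + s + 2).
Factor degrees with multiplicity: 1 + 2 = 3.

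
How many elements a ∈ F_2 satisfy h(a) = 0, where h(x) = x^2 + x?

Evaluate at each of the 2 elements of F_2:
h(0) = 0 → root; h(1) = 0 → root.
Roots: {0, 1}.

2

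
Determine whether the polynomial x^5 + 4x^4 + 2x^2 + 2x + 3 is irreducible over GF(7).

Write g(x) = x^5 + 4x^4 + 2x^2 + 2x + 3.
Check for roots in GF(7): g(0) = 3; g(1) = 5; g(2) = 6; g(3) = 6; g(4) = 5; g(5) = 4; g(6) = 6.
No roots, so no linear factors.
Degree-2 irreducible divisors: test the 21 monic irreducibles of degree 2 over GF(7).
None of them divide g (all give nonzero remainder).
No irreducible factor of degree ≤ 2 exists, so g is irreducible over GF(7).

Yes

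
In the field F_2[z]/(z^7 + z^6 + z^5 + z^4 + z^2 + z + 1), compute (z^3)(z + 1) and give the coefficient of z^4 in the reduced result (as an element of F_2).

Multiply in F_2[z]: (z^3)·(z + 1) = z^4 + z^3.
Reduced: z^4 + z^3.

1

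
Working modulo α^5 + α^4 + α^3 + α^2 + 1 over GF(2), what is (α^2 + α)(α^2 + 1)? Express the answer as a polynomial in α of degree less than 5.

α^4 + α^3 + α^2 + α

Multiply in GF(2)[α]: (α^2 + α)·(α^2 + 1) = α^4 + α^3 + α^2 + α.
Reduced: α^4 + α^3 + α^2 + α.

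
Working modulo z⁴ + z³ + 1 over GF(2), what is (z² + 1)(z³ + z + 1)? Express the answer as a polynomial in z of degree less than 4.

Multiply in GF(2)[z]: (z² + 1)·(z³ + z + 1) = z⁵ + z² + z + 1.
Reduce using z⁴ ≡ z³ + 1 (mod z⁴ + z³ + 1).
Reduced: z³ + z².

z^3 + z^2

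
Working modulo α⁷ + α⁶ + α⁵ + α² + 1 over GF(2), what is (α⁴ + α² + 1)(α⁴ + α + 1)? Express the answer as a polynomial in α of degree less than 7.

Multiply in GF(2)[α]: (α⁴ + α² + 1)·(α⁴ + α + 1) = α⁸ + α⁶ + α⁵ + α³ + α² + α + 1.
Reduce using α⁷ ≡ α⁶ + α⁵ + α² + 1 (mod α⁷ + α⁶ + α⁵ + α² + 1).
Reduced: α⁶.

α^6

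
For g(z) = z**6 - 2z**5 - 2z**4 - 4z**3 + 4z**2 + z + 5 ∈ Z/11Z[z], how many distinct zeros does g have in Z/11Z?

Evaluate at each of the 11 elements of Z/11Z:
g(0) = 5; g(1) = 3; g(2) = 3; g(3) = 6; g(4) = 0 → root; g(5) = 2; g(6) = 6; g(7) = 2; g(8) = 0 → root; g(9) = 4; g(10) = 2.
Roots: {4, 8}.

2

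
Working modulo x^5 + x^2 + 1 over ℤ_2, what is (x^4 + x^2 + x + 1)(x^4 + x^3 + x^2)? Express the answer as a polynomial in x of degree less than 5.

x^3 + x^2 + 1

Multiply in ℤ_2[x]: (x^4 + x^2 + x + 1)·(x^4 + x^3 + x^2) = x^8 + x^7 + x^4 + x^2.
Reduce using x^5 ≡ x^2 + 1 (mod x^5 + x^2 + 1).
Reduced: x^3 + x^2 + 1.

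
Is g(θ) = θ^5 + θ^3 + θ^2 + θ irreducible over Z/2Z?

No

Check for roots in Z/2Z: g(0) = 0 → root; g(1) = 0 → root.
g(0) = 0, so (θ) divides g(θ); g is reducible.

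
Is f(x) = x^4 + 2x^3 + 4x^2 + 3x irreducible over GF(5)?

No

Check for roots in GF(5): f(0) = 0 → root; f(1) = 0 → root; f(2) = 4; f(3) = 0 → root; f(4) = 0 → root.
f(0) = 0, so (x) divides f(x); f is reducible.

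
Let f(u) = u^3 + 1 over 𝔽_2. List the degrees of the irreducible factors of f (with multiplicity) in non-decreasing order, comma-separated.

Roots in 𝔽_2: f(0) = 1; f(1) = 0 → root.
Linear factors from roots: (u + 1).
Complete factorization: f(u) = (u + 1)·(u^2 + u + 1).
Factor degrees with multiplicity: 1 + 2 = 3.

1, 2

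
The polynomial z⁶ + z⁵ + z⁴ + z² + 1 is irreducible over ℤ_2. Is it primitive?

Write f(z) = z⁶ + z⁵ + z⁴ + z² + 1.
|GF(2^6)^×| = 2^6 − 1 = 63. Prime factorization: 63 = 3^2·7.
f is primitive ⇔ z has order 63 in GF(2)[z]/(f), i.e. z^(63/q) ≠ 1 for each prime q | 63.
z^(21) mod f = 1
z^(9) mod f = z³ + 1.
Since z^(21) = 1, the order of z divides 21 < 63; not primitive.

No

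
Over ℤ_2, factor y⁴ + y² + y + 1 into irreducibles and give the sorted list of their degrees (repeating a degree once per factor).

Write g(y) = y⁴ + y² + y + 1.
Roots in ℤ_2: g(0) = 1; g(1) = 0 → root.
Linear factors from roots: (y + 1).
Complete factorization: g(y) = (y + 1)·(y³ + y² + 1).
Factor degrees with multiplicity: 1 + 3 = 4.

1, 3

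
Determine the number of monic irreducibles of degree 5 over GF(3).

The number of monic irreducibles of degree 5 over GF(3) is (1/5)·Σ_{d∣5} μ(5/d) 3^d.
Divisors of 5: 1, 5; μ(5/d) for each: -1, 1.
Σ = − 3^1 + 3^5 = 240.
N = 240/5 = 48.

48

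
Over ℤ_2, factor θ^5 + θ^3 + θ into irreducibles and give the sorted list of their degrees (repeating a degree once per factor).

1, 2, 2

Write h(θ) = θ^5 + θ^3 + θ.
Roots in ℤ_2: h(0) = 0 → root; h(1) = 1.
Linear factors from roots: (θ).
Complete factorization: h(θ) = (θ)·(θ^2 + θ + 1)^2.
Factor degrees with multiplicity: 1 + 2 + 2 = 5.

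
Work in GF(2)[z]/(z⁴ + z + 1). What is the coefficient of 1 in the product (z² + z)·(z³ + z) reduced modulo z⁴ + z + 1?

1

Multiply in GF(2)[z]: (z² + z)·(z³ + z) = z⁵ + z⁴ + z³ + z².
Reduce using z⁴ ≡ z + 1 (mod z⁴ + z + 1).
Reduced: z³ + 1.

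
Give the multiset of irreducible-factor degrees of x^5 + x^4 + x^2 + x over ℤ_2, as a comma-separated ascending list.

Write g(x) = x^5 + x^4 + x^2 + x.
Roots in ℤ_2: g(0) = 0 → root; g(1) = 0 → root.
Linear factors from roots: (x), (x + 1).
Complete factorization: g(x) = (x)·(x + 1)^2·(x^2 + x + 1).
Factor degrees with multiplicity: 1 + 1 + 1 + 2 = 5.

1, 1, 1, 2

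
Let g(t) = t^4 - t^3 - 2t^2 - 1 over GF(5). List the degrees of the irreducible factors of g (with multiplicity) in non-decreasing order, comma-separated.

Roots in GF(5): g(0) = 4; g(1) = 2; g(2) = 4; g(3) = 0 → root; g(4) = 4.
Linear factors from roots: (t + 2).
Complete factorization: g(t) = (t + 2)·(t^3 + 2t^2 - t + 2).
Factor degrees with multiplicity: 1 + 3 = 4.

1, 3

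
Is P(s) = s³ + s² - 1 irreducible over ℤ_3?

Yes

Check for roots in ℤ_3: P(0) = 2; P(1) = 1; P(2) = 2.
No roots. A degree-3 polynomial over a field with no linear factor is irreducible.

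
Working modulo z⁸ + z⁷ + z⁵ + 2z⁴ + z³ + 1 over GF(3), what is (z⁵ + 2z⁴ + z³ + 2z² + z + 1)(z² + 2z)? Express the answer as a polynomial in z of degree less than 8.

z^7 + z^6 + 2z^5 + z^4 + 2z^3 + 2z

Multiply in GF(3)[z]: (z⁵ + 2z⁴ + z³ + 2z² + z + 1)·(z² + 2z) = z⁷ + z⁶ + 2z⁵ + z⁴ + 2z³ + 2z.
Reduced: z⁷ + z⁶ + 2z⁵ + z⁴ + 2z³ + 2z.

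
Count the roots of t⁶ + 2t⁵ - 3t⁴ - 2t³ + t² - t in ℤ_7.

3

Write h(t) = t⁶ + 2t⁵ - 3t⁴ - 2t³ + t² - t.
Evaluate at each of the 7 elements of ℤ_7:
h(0) = 0 → root; h(1) = 5; h(2) = 3; h(3) = 0 → root; h(4) = 3; h(5) = 2; h(6) = 0 → root.
Roots: {0, 3, 6}.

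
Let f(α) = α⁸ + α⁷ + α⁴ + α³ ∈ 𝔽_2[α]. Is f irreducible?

Check for roots in 𝔽_2: f(0) = 0 → root; f(1) = 0 → root.
f(0) = 0, so (α) divides f(α); f is reducible.

No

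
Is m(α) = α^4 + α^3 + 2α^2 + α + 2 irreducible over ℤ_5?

Yes

Check for roots in ℤ_5: m(0) = 2; m(1) = 2; m(2) = 1; m(3) = 1; m(4) = 3.
No roots, so no linear factors.
Degree-2 irreducible divisors: test the 10 monic irreducibles of degree 2 over GF(5).
None of them divide m (all give nonzero remainder).
No irreducible factor of degree ≤ 2 exists, so m is irreducible over GF(5).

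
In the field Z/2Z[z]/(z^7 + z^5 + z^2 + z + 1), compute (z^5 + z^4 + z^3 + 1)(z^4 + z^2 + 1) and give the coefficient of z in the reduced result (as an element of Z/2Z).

Multiply in Z/2Z[z]: (z^5 + z^4 + z^3 + 1)·(z^4 + z^2 + 1) = z^9 + z^8 + z^6 + z^3 + z^2 + 1.
Reduce using z^7 ≡ z^5 + z^2 + z + 1 (mod z^7 + z^5 + z^2 + z + 1).
Reduced: z^5 + z^4 + z^3.

0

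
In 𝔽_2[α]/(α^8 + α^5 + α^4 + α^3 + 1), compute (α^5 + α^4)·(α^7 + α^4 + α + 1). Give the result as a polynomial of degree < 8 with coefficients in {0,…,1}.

α^5 + α^4 + 1

Multiply in 𝔽_2[α]: (α^5 + α^4)·(α^7 + α^4 + α + 1) = α^12 + α^11 + α^9 + α^8 + α^6 + α^4.
Reduce using α^8 ≡ α^5 + α^4 + α^3 + 1 (mod α^8 + α^5 + α^4 + α^3 + 1).
Reduced: α^5 + α^4 + 1.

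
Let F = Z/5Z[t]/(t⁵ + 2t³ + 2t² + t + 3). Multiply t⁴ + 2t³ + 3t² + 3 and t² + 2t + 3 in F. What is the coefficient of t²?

3

Multiply in Z/5Z[t]: (t⁴ + 2t³ + 3t² + 3)·(t² + 2t + 3) = t⁶ + 4t⁵ + 2t³ + 2t² + t + 4.
Reduce using t⁵ ≡ 3t³ + 3t² + 4t + 2 (mod t⁵ + 2t³ + 2t² + t + 3).
Reduced: 3t⁴ + 2t³ + 3t² + 4t + 2.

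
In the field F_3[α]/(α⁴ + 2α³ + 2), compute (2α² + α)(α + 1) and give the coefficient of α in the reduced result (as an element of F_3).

1

Multiply in F_3[α]: (2α² + α)·(α + 1) = 2α³ + α.
Reduced: 2α³ + α.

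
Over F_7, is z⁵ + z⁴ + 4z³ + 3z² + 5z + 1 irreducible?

Write h(z) = z⁵ + z⁴ + 4z³ + 3z² + 5z + 1.
Check for roots in F_7: h(0) = 1; h(1) = 1; h(2) = 5; h(3) = 6; h(4) = 2; h(5) = 4; h(6) = 2.
No roots, so no linear factors.
Degree-2 irreducible divisors: test the 21 monic irreducibles of degree 2 over GF(7).
None of them divide h (all give nonzero remainder).
No irreducible factor of degree ≤ 2 exists, so h is irreducible over GF(7).

Yes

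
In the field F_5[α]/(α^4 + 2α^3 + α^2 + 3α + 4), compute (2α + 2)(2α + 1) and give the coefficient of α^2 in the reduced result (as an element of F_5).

Multiply in F_5[α]: (2α + 2)·(2α + 1) = 4α^2 + α + 2.
Reduced: 4α^2 + α + 2.

4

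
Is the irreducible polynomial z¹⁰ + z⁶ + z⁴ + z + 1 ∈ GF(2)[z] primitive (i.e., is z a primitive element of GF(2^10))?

No

Write f(z) = z¹⁰ + z⁶ + z⁴ + z + 1.
|GF(2^10)^×| = 2^10 − 1 = 1023. Prime factorization: 1023 = 3·11·31.
f is primitive ⇔ z has order 1023 in GF(2)[z]/(f), i.e. z^(1023/q) ≠ 1 for each prime q | 1023.
z^(341) mod f = 1
z^(93) mod f = z⁹ + z⁷ + z⁵ + 1.
z^(33) mod f = z⁸ + z⁶ + z³ + z.
Since z^(341) = 1, the order of z divides 341 < 1023; not primitive.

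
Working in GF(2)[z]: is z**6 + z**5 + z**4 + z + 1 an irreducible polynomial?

Write g(z) = z**6 + z**5 + z**4 + z + 1.
Check for roots in GF(2): g(0) = 1; g(1) = 1.
No roots, so no linear factors.
Monic irreducibles of degree 2 over GF(2): z**2 + z + 1.
None of them divide g (all give nonzero remainder).
Monic irreducibles of degree 3 over GF(2): z**3 + z + 1, z**3 + z**2 + 1.
None of them divide g (all give nonzero remainder).
No irreducible factor of degree ≤ 3 exists, so g is irreducible over GF(2).

Yes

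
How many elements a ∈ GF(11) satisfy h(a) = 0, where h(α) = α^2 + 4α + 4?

1

Evaluate at each of the 11 elements of GF(11):
h(0) = 4; h(1) = 9; h(2) = 5; h(3) = 3; h(4) = 3; h(5) = 5; h(6) = 9; h(7) = 4; h(8) = 1; h(9) = 0 → root; h(10) = 1.
Roots: {9}.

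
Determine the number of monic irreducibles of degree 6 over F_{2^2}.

The number of monic irreducibles of degree 6 over GF(4) is (1/6)·Σ_{d∣6} μ(6/d) 4^d.
Divisors of 6: 1, 2, 3, 6; μ(6/d) for each: 1, -1, -1, 1.
Σ = 4^1 − 4^2 − 4^3 + 4^6 = 4020.
N = 4020/6 = 670.

670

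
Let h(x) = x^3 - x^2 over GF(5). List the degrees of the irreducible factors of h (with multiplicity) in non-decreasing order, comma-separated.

1, 1, 1

Roots in GF(5): h(0) = 0 → root; h(1) = 0 → root; h(2) = 4; h(3) = 3; h(4) = 3.
Linear factors from roots: (x), (x - 1).
Complete factorization: h(x) = (x - 1)·(x)^2.
Factor degrees with multiplicity: 1 + 1 + 1 = 3.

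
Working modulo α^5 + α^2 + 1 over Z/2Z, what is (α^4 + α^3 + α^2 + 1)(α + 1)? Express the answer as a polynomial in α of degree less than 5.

α

Multiply in Z/2Z[α]: (α^4 + α^3 + α^2 + 1)·(α + 1) = α^5 + α^2 + α + 1.
Reduce using α^5 ≡ α^2 + 1 (mod α^5 + α^2 + 1).
Reduced: α.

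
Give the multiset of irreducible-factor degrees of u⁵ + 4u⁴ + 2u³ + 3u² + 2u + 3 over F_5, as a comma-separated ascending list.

Write h(u) = u⁵ + 4u⁴ + 2u³ + 3u² + 2u + 3.
Roots in F_5: h(0) = 3; h(1) = 0 → root; h(2) = 1; h(3) = 2; h(4) = 0 → root.
Linear factors from roots: (u + 4), (u + 1).
Complete factorization: h(u) = (u + 1)·(u + 4)^2·(u² + 3).
Factor degrees with multiplicity: 1 + 1 + 1 + 2 = 5.

1, 1, 1, 2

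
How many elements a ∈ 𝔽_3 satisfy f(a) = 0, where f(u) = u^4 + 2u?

2

Evaluate at each of the 3 elements of 𝔽_3:
f(0) = 0 → root; f(1) = 0 → root; f(2) = 2.
Roots: {0, 1}.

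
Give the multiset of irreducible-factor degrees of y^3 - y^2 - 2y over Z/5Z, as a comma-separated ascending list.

Write f(y) = y^3 - y^2 - 2y.
Roots in Z/5Z: f(0) = 0 → root; f(1) = 3; f(2) = 0 → root; f(3) = 2; f(4) = 0 → root.
Linear factors from roots: (y), (y - 2), (y + 1).
Complete factorization: f(y) = (y)·(y + 1)·(y - 2).
Factor degrees with multiplicity: 1 + 1 + 1 = 3.

1, 1, 1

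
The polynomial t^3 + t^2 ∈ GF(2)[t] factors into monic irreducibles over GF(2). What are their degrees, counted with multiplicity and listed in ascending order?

Write h(t) = t^3 + t^2.
Roots in GF(2): h(0) = 0 → root; h(1) = 0 → root.
Linear factors from roots: (t), (t + 1).
Complete factorization: h(t) = (t + 1)·(t)^2.
Factor degrees with multiplicity: 1 + 1 + 1 = 3.

1, 1, 1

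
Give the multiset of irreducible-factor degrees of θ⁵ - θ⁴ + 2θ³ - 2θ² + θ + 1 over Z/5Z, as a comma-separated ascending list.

5

Write h(θ) = θ⁵ - θ⁴ + 2θ³ - 2θ² + θ + 1.
Roots in Z/5Z: h(0) = 1; h(1) = 2; h(2) = 2; h(3) = 2; h(4) = 4.
Complete factorization: h(θ) = (θ⁵ - θ⁴ + 2θ³ - 2θ² + θ + 1).
Factor degrees with multiplicity: 5 = 5.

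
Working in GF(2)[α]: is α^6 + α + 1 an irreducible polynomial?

Write P(α) = α^6 + α + 1.
Check for roots in GF(2): P(0) = 1; P(1) = 1.
No roots, so no linear factors.
Monic irreducibles of degree 2 over GF(2): α^2 + α + 1.
None of them divide P (all give nonzero remainder).
Monic irreducibles of degree 3 over GF(2): α^3 + α + 1, α^3 + α^2 + 1.
None of them divide P (all give nonzero remainder).
No irreducible factor of degree ≤ 3 exists, so P is irreducible over GF(2).

Yes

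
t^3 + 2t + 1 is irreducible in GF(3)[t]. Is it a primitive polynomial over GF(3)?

Write f(t) = t^3 + 2t + 1.
|GF(3^3)^×| = 3^3 − 1 = 26. Prime factorization: 26 = 2·13.
f is primitive ⇔ t has order 26 in GF(3)[t]/(f), i.e. t^(26/q) ≠ 1 for each prime q | 26.
t^(13) mod f = 2.
t^(2) mod f = t^2.
None equal 1, so t has full order 26; f is primitive.

Yes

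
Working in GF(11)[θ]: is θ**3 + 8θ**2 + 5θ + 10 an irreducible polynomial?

Yes

Write g(θ) = θ**3 + 8θ**2 + 5θ + 10.
Check each element of GF(11) for a root: g(0)=10, g(1)=2, g(2)=5, g(3)=3, g(4)=2, g(5)=8, g(6)=5, g(7)=10, g(8)=7, g(9)=2, g(10)=1.
No roots. A degree-3 polynomial over a field with no linear factor is irreducible.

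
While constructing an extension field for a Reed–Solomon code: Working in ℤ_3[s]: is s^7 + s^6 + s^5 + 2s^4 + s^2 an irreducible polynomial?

Write m(s) = s^7 + s^6 + s^5 + 2s^4 + s^2.
Check for roots in ℤ_3: m(0) = 0 → root; m(1) = 0 → root; m(2) = 2.
m(0) = 0, so (s) divides m(s); m is reducible.

No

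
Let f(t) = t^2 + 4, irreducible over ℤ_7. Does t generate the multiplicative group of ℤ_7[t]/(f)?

|GF(7^2)^×| = 7^2 − 1 = 48. Prime factorization: 48 = 2^4·3.
f is primitive ⇔ t has order 48 in GF(7)[t]/(f), i.e. t^(48/q) ≠ 1 for each prime q | 48.
t^(24) mod f = 1
t^(16) mod f = 2.
Since t^(24) = 1, the order of t divides 24 < 48; not primitive.

No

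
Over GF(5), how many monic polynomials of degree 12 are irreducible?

20343700

The number of monic irreducibles of degree 12 over GF(5) is (1/12)·Σ_{d∣12} μ(12/d) 5^d.
Divisors of 12: 1, 2, 3, 4, 6, 12; μ(12/d) for each: 0, 1, 0, -1, -1, 1.
Σ = 5^2 − 5^4 − 5^6 + 5^12 = 244124400.
N = 244124400/12 = 20343700.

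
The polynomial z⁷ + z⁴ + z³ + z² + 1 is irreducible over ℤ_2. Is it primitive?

Yes

Write f(z) = z⁷ + z⁴ + z³ + z² + 1.
|GF(2^7)^×| = 2^7 − 1 = 127. Prime factorization: 127 = 127.
f is primitive ⇔ z has order 127 in GF(2)[z]/(f), i.e. z^(127/q) ≠ 1 for each prime q | 127.
z^(1) mod f = z.
None equal 1, so z has full order 127; f is primitive.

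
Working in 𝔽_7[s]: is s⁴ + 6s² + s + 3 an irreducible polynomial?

Yes

Write f(s) = s⁴ + 6s² + s + 3.
Check for roots in 𝔽_7: f(0) = 3; f(1) = 4; f(2) = 3; f(3) = 1; f(4) = 2; f(5) = 6; f(6) = 2.
No roots, so no linear factors.
Degree-2 irreducible divisors: test the 21 monic irreducibles of degree 2 over GF(7).
None of them divide f (all give nonzero remainder).
No irreducible factor of degree ≤ 2 exists, so f is irreducible over GF(7).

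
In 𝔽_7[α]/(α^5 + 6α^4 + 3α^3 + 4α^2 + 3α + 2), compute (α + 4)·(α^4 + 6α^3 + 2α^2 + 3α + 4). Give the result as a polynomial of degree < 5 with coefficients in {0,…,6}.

4α^4 + 2α^3 + 6α

Multiply in 𝔽_7[α]: (α + 4)·(α^4 + 6α^3 + 2α^2 + 3α + 4) = α^5 + 3α^4 + 5α^3 + 4α^2 + 2α + 2.
Reduce using α^5 ≡ α^4 + 4α^3 + 3α^2 + 4α + 5 (mod α^5 + 6α^4 + 3α^3 + 4α^2 + 3α + 2).
Reduced: 4α^4 + 2α^3 + 6α.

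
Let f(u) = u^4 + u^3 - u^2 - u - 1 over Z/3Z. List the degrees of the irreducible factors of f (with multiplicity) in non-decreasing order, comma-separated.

Roots in Z/3Z: f(0) = 2; f(1) = 2; f(2) = 2.
Complete factorization: f(u) = (u^4 + u^3 - u^2 - u - 1).
Factor degrees with multiplicity: 4 = 4.

4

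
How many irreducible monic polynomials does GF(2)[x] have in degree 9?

56

Gauss's count: N_{2}(9) = (1/9) Σ_{d|9} μ(9/d)·2^d.
Divisors of 9: 1, 3, 9; μ(9/d) for each: 0, -1, 1.
Σ = − 2^3 + 2^9 = 504.
N = 504/9 = 56.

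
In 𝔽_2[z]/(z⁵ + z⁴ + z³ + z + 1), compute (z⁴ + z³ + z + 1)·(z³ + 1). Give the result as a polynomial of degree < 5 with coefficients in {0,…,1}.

Multiply in 𝔽_2[z]: (z⁴ + z³ + z + 1)·(z³ + 1) = z⁷ + z⁶ + z + 1.
Reduce using z⁵ ≡ z⁴ + z³ + z + 1 (mod z⁵ + z⁴ + z³ + z + 1).
Reduced: z⁴ + z².

z^4 + z^2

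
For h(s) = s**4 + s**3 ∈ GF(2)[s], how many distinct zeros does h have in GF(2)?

2

Evaluate at each of the 2 elements of GF(2):
h(0) = 0 → root; h(1) = 0 → root.
Roots: {0, 1}.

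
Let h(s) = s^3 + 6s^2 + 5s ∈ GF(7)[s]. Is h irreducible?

No

Check for roots in GF(7): h(0) = 0 → root; h(1) = 5; h(2) = 0 → root; h(3) = 5; h(4) = 5; h(5) = 6; h(6) = 0 → root.
h(0) = 0, so (s) divides h(s); h is reducible.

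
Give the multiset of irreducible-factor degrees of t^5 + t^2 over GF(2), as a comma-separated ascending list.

1, 1, 1, 2

Write f(t) = t^5 + t^2.
Roots in GF(2): f(0) = 0 → root; f(1) = 0 → root.
Linear factors from roots: (t), (t + 1).
Complete factorization: f(t) = (t + 1)·(t)^2·(t^2 + t + 1).
Factor degrees with multiplicity: 1 + 1 + 1 + 2 = 5.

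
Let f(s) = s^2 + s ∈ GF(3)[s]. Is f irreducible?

No

Check for roots in GF(3): f(0) = 0 → root; f(1) = 2; f(2) = 0 → root.
f(0) = 0, so (s) divides f(s); f is reducible.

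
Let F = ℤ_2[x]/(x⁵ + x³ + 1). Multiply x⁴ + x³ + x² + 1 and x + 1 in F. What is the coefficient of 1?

Multiply in ℤ_2[x]: (x⁴ + x³ + x² + 1)·(x + 1) = x⁵ + x² + x + 1.
Reduce using x⁵ ≡ x³ + 1 (mod x⁵ + x³ + 1).
Reduced: x³ + x² + x.

0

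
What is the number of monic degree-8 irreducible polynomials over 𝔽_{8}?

2096640

Gauss's count: N_{8}(8) = (1/8) Σ_{d|8} μ(8/d)·8^d.
Divisors of 8: 1, 2, 4, 8; μ(8/d) for each: 0, 0, -1, 1.
Σ = − 8^4 + 8^8 = 16773120.
N = 16773120/8 = 2096640.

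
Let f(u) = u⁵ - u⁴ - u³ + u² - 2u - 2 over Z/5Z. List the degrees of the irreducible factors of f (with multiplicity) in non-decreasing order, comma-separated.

1, 2, 2

Roots in Z/5Z: f(0) = 3; f(1) = 1; f(2) = 1; f(3) = 1; f(4) = 0 → root.
Linear factors from roots: (u + 1).
Complete factorization: f(u) = (u + 1)·(u² + u + 1)·(u² + 2u - 2).
Factor degrees with multiplicity: 1 + 2 + 2 = 5.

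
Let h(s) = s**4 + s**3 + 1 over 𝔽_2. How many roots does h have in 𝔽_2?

0

Evaluate at each of the 2 elements of 𝔽_2:
h(0) = 1; h(1) = 1.
No element is a root.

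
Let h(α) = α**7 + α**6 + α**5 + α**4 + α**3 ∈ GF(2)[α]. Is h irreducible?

No

Check for roots in GF(2): h(0) = 0 → root; h(1) = 1.
h(0) = 0, so (α) divides h(α); h is reducible.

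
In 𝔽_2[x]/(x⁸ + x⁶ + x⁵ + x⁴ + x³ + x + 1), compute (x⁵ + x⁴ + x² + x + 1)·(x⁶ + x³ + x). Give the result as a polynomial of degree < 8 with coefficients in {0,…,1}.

x^7 + x^6 + x^4 + x^2

Multiply in 𝔽_2[x]: (x⁵ + x⁴ + x² + x + 1)·(x⁶ + x³ + x) = x¹¹ + x¹⁰ + x⁴ + x² + x.
Reduce using x⁸ ≡ x⁶ + x⁵ + x⁴ + x³ + x + 1 (mod x⁸ + x⁶ + x⁵ + x⁴ + x³ + x + 1).
Reduced: x⁷ + x⁶ + x⁴ + x².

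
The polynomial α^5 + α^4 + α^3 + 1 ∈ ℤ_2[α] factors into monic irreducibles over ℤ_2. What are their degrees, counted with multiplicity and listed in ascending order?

1, 1, 3

Write h(α) = α^5 + α^4 + α^3 + 1.
Roots in ℤ_2: h(0) = 1; h(1) = 0 → root.
Linear factors from roots: (α + 1).
Complete factorization: h(α) = (α + 1)^2·(α^3 + α^2 + 1).
Factor degrees with multiplicity: 1 + 1 + 3 = 5.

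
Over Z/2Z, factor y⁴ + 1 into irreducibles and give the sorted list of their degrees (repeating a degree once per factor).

Write h(y) = y⁴ + 1.
Roots in Z/2Z: h(0) = 1; h(1) = 0 → root.
Linear factors from roots: (y + 1).
Complete factorization: h(y) = (y + 1)^4.
Factor degrees with multiplicity: 1 + 1 + 1 + 1 = 4.

1, 1, 1, 1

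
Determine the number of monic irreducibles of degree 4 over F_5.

x^(5^4) − x is the product of all monic irreducibles of degree dividing 4; Möbius inversion gives N = (1/4) Σ μ(4/d)·5^d.
Divisors of 4: 1, 2, 4; μ(4/d) for each: 0, -1, 1.
Σ = − 5^2 + 5^4 = 600.
N = 600/4 = 150.

150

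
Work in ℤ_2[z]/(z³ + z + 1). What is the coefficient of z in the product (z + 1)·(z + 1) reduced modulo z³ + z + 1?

Multiply in ℤ_2[z]: (z + 1)·(z + 1) = z² + 1.
Reduced: z² + 1.

0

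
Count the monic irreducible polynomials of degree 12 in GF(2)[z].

335

The number of monic irreducibles of degree 12 over GF(2) is (1/12)·Σ_{d∣12} μ(12/d) 2^d.
Divisors of 12: 1, 2, 3, 4, 6, 12; μ(12/d) for each: 0, 1, 0, -1, -1, 1.
Σ = 2^2 − 2^4 − 2^6 + 2^12 = 4020.
N = 4020/12 = 335.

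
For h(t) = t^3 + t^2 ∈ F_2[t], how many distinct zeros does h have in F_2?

Evaluate at each of the 2 elements of F_2:
h(0) = 0 → root; h(1) = 0 → root.
Roots: {0, 1}.

2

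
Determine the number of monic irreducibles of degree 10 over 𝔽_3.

5880

Gauss's count: N_{3}(10) = (1/10) Σ_{d|10} μ(10/d)·3^d.
Divisors of 10: 1, 2, 5, 10; μ(10/d) for each: 1, -1, -1, 1.
Σ = 3^1 − 3^2 − 3^5 + 3^10 = 58800.
N = 58800/10 = 5880.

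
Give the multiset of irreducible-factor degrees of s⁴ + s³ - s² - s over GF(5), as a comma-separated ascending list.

1, 1, 1, 1

Write g(s) = s⁴ + s³ - s² - s.
Roots in GF(5): g(0) = 0 → root; g(1) = 0 → root; g(2) = 3; g(3) = 1; g(4) = 0 → root.
Linear factors from roots: (s), (s - 1), (s + 1).
Complete factorization: g(s) = (s)·(s - 1)·(s + 1)^2.
Factor degrees with multiplicity: 1 + 1 + 1 + 1 = 4.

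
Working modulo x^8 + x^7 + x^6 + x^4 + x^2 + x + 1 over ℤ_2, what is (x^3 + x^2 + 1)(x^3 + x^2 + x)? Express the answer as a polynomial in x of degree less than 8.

x^6 + x^2 + x

Multiply in ℤ_2[x]: (x^3 + x^2 + 1)·(x^3 + x^2 + x) = x^6 + x^2 + x.
Reduced: x^6 + x^2 + x.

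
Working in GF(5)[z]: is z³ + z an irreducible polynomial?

Write P(z) = z³ + z.
Check for roots in GF(5): P(0) = 0 → root; P(1) = 2; P(2) = 0 → root; P(3) = 0 → root; P(4) = 3.
P(0) = 0, so (z) divides P(z); P is reducible.

No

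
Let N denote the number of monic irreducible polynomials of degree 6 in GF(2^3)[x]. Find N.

43596

By the necklace-counting formula, N_8(6) = (1/6) Σ_{d|6} μ(6/d)·8^d.
Divisors of 6: 1, 2, 3, 6; μ(6/d) for each: 1, -1, -1, 1.
Σ = 8^1 − 8^2 − 8^3 + 8^6 = 261576.
N = 261576/6 = 43596.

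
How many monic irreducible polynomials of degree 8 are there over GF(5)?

48750

The number of monic irreducibles of degree 8 over GF(5) is (1/8)·Σ_{d∣8} μ(8/d) 5^d.
Divisors of 8: 1, 2, 4, 8; μ(8/d) for each: 0, 0, -1, 1.
Σ = − 5^4 + 5^8 = 390000.
N = 390000/8 = 48750.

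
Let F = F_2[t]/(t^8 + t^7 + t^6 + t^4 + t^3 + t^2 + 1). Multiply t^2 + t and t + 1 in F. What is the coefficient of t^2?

Multiply in F_2[t]: (t^2 + t)·(t + 1) = t^3 + t.
Reduced: t^3 + t.

0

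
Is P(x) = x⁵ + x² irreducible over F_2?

Check for roots in F_2: P(0) = 0 → root; P(1) = 0 → root.
P(0) = 0, so (x) divides P(x); P is reducible.

No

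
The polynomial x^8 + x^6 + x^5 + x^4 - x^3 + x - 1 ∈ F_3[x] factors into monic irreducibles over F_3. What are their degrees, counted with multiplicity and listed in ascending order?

1, 1, 2, 2, 2

Write f(x) = x^8 + x^6 + x^5 + x^4 - x^3 + x - 1.
Roots in F_3: f(0) = 2; f(1) = 0 → root; f(2) = 1.
Linear factors from roots: (x - 1).
Complete factorization: f(x) = (x - 1)^2·(x^2 - x - 1)·(x^2 + 1)^2.
Factor degrees with multiplicity: 1 + 1 + 2 + 2 + 2 = 8.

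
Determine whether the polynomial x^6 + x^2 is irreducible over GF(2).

Write g(x) = x^6 + x^2.
Check for roots in GF(2): g(0) = 0 → root; g(1) = 0 → root.
g(0) = 0, so (x) divides g(x); g is reducible.

No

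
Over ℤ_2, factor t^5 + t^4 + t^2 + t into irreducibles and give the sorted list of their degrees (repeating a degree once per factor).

1, 1, 1, 2

Write h(t) = t^5 + t^4 + t^2 + t.
Roots in ℤ_2: h(0) = 0 → root; h(1) = 0 → root.
Linear factors from roots: (t), (t + 1).
Complete factorization: h(t) = (t)·(t + 1)^2·(t^2 + t + 1).
Factor degrees with multiplicity: 1 + 1 + 1 + 2 = 5.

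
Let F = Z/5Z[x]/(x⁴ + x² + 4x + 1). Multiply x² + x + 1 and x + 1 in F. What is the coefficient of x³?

Multiply in Z/5Z[x]: (x² + x + 1)·(x + 1) = x³ + 2x² + 2x + 1.
Reduced: x³ + 2x² + 2x + 1.

1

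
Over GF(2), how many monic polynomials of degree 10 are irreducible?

By the necklace-counting formula, N_2(10) = (1/10) Σ_{d|10} μ(10/d)·2^d.
Divisors of 10: 1, 2, 5, 10; μ(10/d) for each: 1, -1, -1, 1.
Σ = 2^1 − 2^2 − 2^5 + 2^10 = 990.
N = 990/10 = 99.

99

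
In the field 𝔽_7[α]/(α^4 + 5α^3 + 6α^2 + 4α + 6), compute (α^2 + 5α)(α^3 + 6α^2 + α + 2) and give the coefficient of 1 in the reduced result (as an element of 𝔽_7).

Multiply in 𝔽_7[α]: (α^2 + 5α)·(α^3 + 6α^2 + α + 2) = α^5 + 4α^4 + 3α^3 + 3α.
Reduce using α^4 ≡ 2α^3 + α^2 + 3α + 1 (mod α^4 + 5α^3 + 6α^2 + 4α + 6).
Reduced: 2α^3 + 2α^2 + α + 6.

6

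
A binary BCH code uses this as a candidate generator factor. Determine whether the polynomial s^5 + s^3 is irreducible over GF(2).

No

Write P(s) = s^5 + s^3.
Check for roots in GF(2): P(0) = 0 → root; P(1) = 0 → root.
P(0) = 0, so (s) divides P(s); P is reducible.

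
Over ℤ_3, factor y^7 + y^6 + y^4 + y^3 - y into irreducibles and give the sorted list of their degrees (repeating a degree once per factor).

Write g(y) = y^7 + y^6 + y^4 + y^3 - y.
Roots in ℤ_3: g(0) = 0 → root; g(1) = 0 → root; g(2) = 1.
Linear factors from roots: (y), (y - 1).
Complete factorization: g(y) = (y)·(y - 1)·(y^2 + 1)·(y^3 - y^2 + y + 1).
Factor degrees with multiplicity: 1 + 1 + 2 + 3 = 7.

1, 1, 2, 3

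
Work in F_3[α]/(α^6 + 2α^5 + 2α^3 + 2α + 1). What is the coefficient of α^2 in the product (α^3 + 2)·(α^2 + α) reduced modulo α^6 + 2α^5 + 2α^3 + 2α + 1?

Multiply in F_3[α]: (α^3 + 2)·(α^2 + α) = α^5 + α^4 + 2α^2 + 2α.
Reduced: α^5 + α^4 + 2α^2 + 2α.

2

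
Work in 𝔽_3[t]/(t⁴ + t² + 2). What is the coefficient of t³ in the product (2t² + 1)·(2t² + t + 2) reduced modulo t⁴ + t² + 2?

2

Multiply in 𝔽_3[t]: (2t² + 1)·(2t² + t + 2) = t⁴ + 2t³ + t + 2.
Reduce using t⁴ ≡ 2t² + 1 (mod t⁴ + t² + 2).
Reduced: 2t³ + 2t² + t.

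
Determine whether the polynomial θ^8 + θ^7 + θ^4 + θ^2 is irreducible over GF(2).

No

Write g(θ) = θ^8 + θ^7 + θ^4 + θ^2.
Check for roots in GF(2): g(0) = 0 → root; g(1) = 0 → root.
g(0) = 0, so (θ) divides g(θ); g is reducible.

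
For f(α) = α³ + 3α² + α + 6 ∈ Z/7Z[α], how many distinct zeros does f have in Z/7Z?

Evaluate at each of the 7 elements of Z/7Z:
f(0) = 6; f(1) = 4; f(2) = 0 → root; f(3) = 0 → root; f(4) = 3; f(5) = 1; f(6) = 0 → root.
Roots: {2, 3, 6}.

3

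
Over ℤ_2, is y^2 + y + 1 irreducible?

Write f(y) = y^2 + y + 1.
Check for roots in ℤ_2: f(0) = 1; f(1) = 1.
No roots. A degree-2 polynomial over a field with no linear factor is irreducible.

Yes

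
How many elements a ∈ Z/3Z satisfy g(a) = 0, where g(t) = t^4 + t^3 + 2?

Evaluate at each of the 3 elements of Z/3Z:
g(0) = 2; g(1) = 1; g(2) = 2.
No element is a root.

0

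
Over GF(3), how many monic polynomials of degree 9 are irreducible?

Gauss's count: N_{3}(9) = (1/9) Σ_{d|9} μ(9/d)·3^d.
Divisors of 9: 1, 3, 9; μ(9/d) for each: 0, -1, 1.
Σ = − 3^3 + 3^9 = 19656.
N = 19656/9 = 2184.

2184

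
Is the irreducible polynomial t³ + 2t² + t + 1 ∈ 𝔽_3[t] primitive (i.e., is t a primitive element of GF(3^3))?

Write f(t) = t³ + 2t² + t + 1.
|GF(3^3)^×| = 3^3 − 1 = 26. Prime factorization: 26 = 2·13.
f is primitive ⇔ t has order 26 in GF(3)[t]/(f), i.e. t^(26/q) ≠ 1 for each prime q | 26.
t^(13) mod f = 2.
t^(2) mod f = t².
None equal 1, so t has full order 26; f is primitive.

Yes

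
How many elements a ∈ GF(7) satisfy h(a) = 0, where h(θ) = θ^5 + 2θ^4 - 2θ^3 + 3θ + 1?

Evaluate at each of the 7 elements of GF(7):
h(0) = 1; h(1) = 5; h(2) = 6; h(3) = 4; h(4) = 0 → root; h(5) = 4; h(6) = 1.
Roots: {4}.

1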